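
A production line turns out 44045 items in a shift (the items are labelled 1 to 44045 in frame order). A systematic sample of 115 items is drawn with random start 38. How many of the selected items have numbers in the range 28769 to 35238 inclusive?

16

k = 44045/115 = 383
First selection ≥ 28769: 38 + ⌈(28769−38)/383⌉·383 = 38 + 76×383 = 29146
Last selection ≤ 35238: 38 + ⌊(35238−38)/383⌋·383 = 38 + 91×383 = 34891
Count = 91 − 76 + 1 = 16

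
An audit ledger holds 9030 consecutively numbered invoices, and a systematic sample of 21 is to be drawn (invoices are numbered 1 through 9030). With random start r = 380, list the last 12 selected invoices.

k = N/n = 9030/21 = 430
10th selection = 380 + 9×430 = 4250
11th: 4250 + 430 = 4680
12th: 4680 + 430 = 5110
13th: 5110 + 430 = 5540
14th: 5540 + 430 = 5970
15th: 5970 + 430 = 6400
16th: 6400 + 430 = 6830
17th: 6830 + 430 = 7260
18th: 7260 + 430 = 7690
19th: 7690 + 430 = 8120
20th: 8120 + 430 = 8550
21st: 8550 + 430 = 8980

4250, 4680, 5110, 5540, 5970, 6400, 6830, 7260, 7690, 8120, 8550, 8980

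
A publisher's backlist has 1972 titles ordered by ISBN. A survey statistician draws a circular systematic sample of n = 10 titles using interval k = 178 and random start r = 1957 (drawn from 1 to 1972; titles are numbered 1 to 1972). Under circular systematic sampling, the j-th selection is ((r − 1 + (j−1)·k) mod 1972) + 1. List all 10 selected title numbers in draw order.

Selection 1: 1957
Selection 2: 1957 + 178 = 2135 → 2135 − 1972 = 163
Selection 3: 163 + 178 = 341
Selection 4: 341 + 178 = 519
Selection 5: 519 + 178 = 697
Selection 6: 697 + 178 = 875
Selection 7: 875 + 178 = 1053
Selection 8: 1053 + 178 = 1231
Selection 9: 1231 + 178 = 1409
Selection 10: 1409 + 178 = 1587

1957, 163, 341, 519, 697, 875, 1053, 1231, 1409, 1587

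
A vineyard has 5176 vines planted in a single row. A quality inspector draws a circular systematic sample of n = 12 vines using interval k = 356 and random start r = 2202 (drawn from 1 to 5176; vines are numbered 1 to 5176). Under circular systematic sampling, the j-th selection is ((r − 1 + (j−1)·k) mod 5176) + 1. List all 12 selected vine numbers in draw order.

Selection 1: 2202
Selection 2: 2202 + 356 = 2558
Selection 3: 2558 + 356 = 2914
Selection 4: 2914 + 356 = 3270
Selection 5: 3270 + 356 = 3626
Selection 6: 3626 + 356 = 3982
Selection 7: 3982 + 356 = 4338
Selection 8: 4338 + 356 = 4694
Selection 9: 4694 + 356 = 5050
Selection 10: 5050 + 356 = 5406 → 5406 − 5176 = 230
Selection 11: 230 + 356 = 586
Selection 12: 586 + 356 = 942

2202, 2558, 2914, 3270, 3626, 3982, 4338, 4694, 5050, 230, 586, 942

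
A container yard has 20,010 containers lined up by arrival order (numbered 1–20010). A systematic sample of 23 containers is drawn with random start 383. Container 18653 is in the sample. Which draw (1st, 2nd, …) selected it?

22

k = 20010/23 = 870
position = (18653 − 383)/870 + 1 = 18270/870 + 1 = 21 + 1 = 22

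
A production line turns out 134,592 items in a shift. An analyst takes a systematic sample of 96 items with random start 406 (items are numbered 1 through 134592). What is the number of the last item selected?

k = 134592/96 = 1402
96th selection = r + (96−1)·k = 406 + 95×1402 = 406 + 133190 = 133596

133596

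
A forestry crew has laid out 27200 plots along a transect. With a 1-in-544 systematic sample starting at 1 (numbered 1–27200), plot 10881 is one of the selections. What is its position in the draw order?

21

k = 544
position = (10881 − 1)/544 + 1 = 10880/544 + 1 = 20 + 1 = 21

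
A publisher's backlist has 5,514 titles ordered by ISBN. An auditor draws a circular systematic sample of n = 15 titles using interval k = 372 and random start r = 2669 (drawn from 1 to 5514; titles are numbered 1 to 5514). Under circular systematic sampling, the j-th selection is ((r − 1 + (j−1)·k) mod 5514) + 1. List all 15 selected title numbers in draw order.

Selection 1: 2669
Selection 2: 2669 + 372 = 3041
Selection 3: 3041 + 372 = 3413
Selection 4: 3413 + 372 = 3785
Selection 5: 3785 + 372 = 4157
Selection 6: 4157 + 372 = 4529
Selection 7: 4529 + 372 = 4901
Selection 8: 4901 + 372 = 5273
Selection 9: 5273 + 372 = 5645 → 5645 − 5514 = 131
Selection 10: 131 + 372 = 503
Selection 11: 503 + 372 = 875
Selection 12: 875 + 372 = 1247
Selection 13: 1247 + 372 = 1619
Selection 14: 1619 + 372 = 1991
Selection 15: 1991 + 372 = 2363

2669, 3041, 3413, 3785, 4157, 4529, 4901, 5273, 131, 503, 875, 1247, 1619, 1991, 2363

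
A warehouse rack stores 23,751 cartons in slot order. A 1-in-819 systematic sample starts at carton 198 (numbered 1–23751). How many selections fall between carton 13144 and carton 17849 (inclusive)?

k = 819
First selection ≥ 13144: 198 + ⌈(13144−198)/819⌉·819 = 198 + 16×819 = 13302
Last selection ≤ 17849: 198 + ⌊(17849−198)/819⌋·819 = 198 + 21×819 = 17397
Count = 21 − 16 + 1 = 6

6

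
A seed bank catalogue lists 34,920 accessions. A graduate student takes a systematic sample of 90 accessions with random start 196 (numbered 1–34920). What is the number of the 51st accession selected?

k = 34920/90 = 388
51st selection = r + (51−1)·k = 196 + 50×388 = 196 + 19400 = 19596

19596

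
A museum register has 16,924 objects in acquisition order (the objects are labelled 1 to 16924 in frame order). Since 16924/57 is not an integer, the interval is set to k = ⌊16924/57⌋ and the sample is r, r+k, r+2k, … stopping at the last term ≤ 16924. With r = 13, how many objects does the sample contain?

k = ⌊16924/57⌋ = 296
Achieved size = ⌊(16924 − 13)/296⌋ + 1 = ⌊16911/296⌋ + 1 = 57 + 1 = 58
(last selection: 13 + 57×296 = 16885 ≤ 16924; next would be 17181 > 16924)

58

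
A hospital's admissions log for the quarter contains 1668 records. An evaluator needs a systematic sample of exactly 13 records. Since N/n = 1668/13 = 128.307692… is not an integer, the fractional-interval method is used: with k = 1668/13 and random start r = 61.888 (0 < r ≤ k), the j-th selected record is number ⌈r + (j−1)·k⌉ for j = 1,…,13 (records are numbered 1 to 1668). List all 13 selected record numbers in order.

j=1: r + 0k = 61.888 → ⌈·⌉ = 62
j=2: r + 1k = 190.195692… → ⌈·⌉ = 191
j=3: r + 2k = 318.503384… → ⌈·⌉ = 319
j=4: r + 3k = 446.811076… → ⌈·⌉ = 447
j=5: r + 4k = 575.118769… → ⌈·⌉ = 576
j=6: r + 5k = 703.426461… → ⌈·⌉ = 704
j=7: r + 6k = 831.734153… → ⌈·⌉ = 832
j=8: r + 7k = 960.041846… → ⌈·⌉ = 961
j=9: r + 8k = 1088.349538… → ⌈·⌉ = 1089
j=10: r + 9k = 1216.657230… → ⌈·⌉ = 1217
j=11: r + 10k = 1344.964923… → ⌈·⌉ = 1345
j=12: r + 11k = 1473.272615… → ⌈·⌉ = 1474
j=13: r + 12k = 1601.580307… → ⌈·⌉ = 1602

62, 191, 319, 447, 576, 704, 832, 961, 1089, 1217, 1345, 1474, 1602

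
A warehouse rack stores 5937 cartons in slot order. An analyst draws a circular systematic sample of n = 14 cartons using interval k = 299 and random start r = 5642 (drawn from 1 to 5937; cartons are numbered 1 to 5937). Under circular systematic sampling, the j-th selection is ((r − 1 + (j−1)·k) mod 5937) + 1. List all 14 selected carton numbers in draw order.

5642, 4, 303, 602, 901, 1200, 1499, 1798, 2097, 2396, 2695, 2994, 3293, 3592

Selection 1: 5642
Selection 2: 5642 + 299 = 5941 → 5941 − 5937 = 4
Selection 3: 4 + 299 = 303
Selection 4: 303 + 299 = 602
Selection 5: 602 + 299 = 901
Selection 6: 901 + 299 = 1200
Selection 7: 1200 + 299 = 1499
Selection 8: 1499 + 299 = 1798
Selection 9: 1798 + 299 = 2097
Selection 10: 2097 + 299 = 2396
Selection 11: 2396 + 299 = 2695
Selection 12: 2695 + 299 = 2994
Selection 13: 2994 + 299 = 3293
Selection 14: 3293 + 299 = 3592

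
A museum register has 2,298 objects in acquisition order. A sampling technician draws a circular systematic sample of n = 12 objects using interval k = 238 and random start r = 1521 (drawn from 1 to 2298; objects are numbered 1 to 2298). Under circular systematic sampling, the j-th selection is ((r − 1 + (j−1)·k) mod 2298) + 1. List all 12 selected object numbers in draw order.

Selection 1: 1521
Selection 2: 1521 + 238 = 1759
Selection 3: 1759 + 238 = 1997
Selection 4: 1997 + 238 = 2235
Selection 5: 2235 + 238 = 2473 → 2473 − 2298 = 175
Selection 6: 175 + 238 = 413
Selection 7: 413 + 238 = 651
Selection 8: 651 + 238 = 889
Selection 9: 889 + 238 = 1127
Selection 10: 1127 + 238 = 1365
Selection 11: 1365 + 238 = 1603
Selection 12: 1603 + 238 = 1841

1521, 1759, 1997, 2235, 175, 413, 651, 889, 1127, 1365, 1603, 1841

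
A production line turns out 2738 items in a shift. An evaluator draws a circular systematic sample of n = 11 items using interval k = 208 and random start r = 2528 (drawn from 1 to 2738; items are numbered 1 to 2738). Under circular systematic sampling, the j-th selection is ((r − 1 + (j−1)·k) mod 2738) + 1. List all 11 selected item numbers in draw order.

2528, 2736, 206, 414, 622, 830, 1038, 1246, 1454, 1662, 1870

Selection 1: 2528
Selection 2: 2528 + 208 = 2736
Selection 3: 2736 + 208 = 2944 → 2944 − 2738 = 206
Selection 4: 206 + 208 = 414
Selection 5: 414 + 208 = 622
Selection 6: 622 + 208 = 830
Selection 7: 830 + 208 = 1038
Selection 8: 1038 + 208 = 1246
Selection 9: 1246 + 208 = 1454
Selection 10: 1454 + 208 = 1662
Selection 11: 1662 + 208 = 1870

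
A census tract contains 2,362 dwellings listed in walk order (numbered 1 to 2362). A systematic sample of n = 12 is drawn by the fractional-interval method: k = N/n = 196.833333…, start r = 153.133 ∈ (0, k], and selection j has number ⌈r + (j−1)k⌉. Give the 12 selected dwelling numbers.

j=1: r + 0k = 153.133 → ⌈·⌉ = 154
j=2: r + 1k = 349.966333… → ⌈·⌉ = 350
j=3: r + 2k = 546.799666… → ⌈·⌉ = 547
j=4: r + 3k = 743.633 → ⌈·⌉ = 744
j=5: r + 4k = 940.466333… → ⌈·⌉ = 941
j=6: r + 5k = 1137.299666… → ⌈·⌉ = 1138
j=7: r + 6k = 1334.133 → ⌈·⌉ = 1335
j=8: r + 7k = 1530.966333… → ⌈·⌉ = 1531
j=9: r + 8k = 1727.799666… → ⌈·⌉ = 1728
j=10: r + 9k = 1924.633 → ⌈·⌉ = 1925
j=11: r + 10k = 2121.466333… → ⌈·⌉ = 2122
j=12: r + 11k = 2318.299666… → ⌈·⌉ = 2319

154, 350, 547, 744, 941, 1138, 1335, 1531, 1728, 1925, 2122, 2319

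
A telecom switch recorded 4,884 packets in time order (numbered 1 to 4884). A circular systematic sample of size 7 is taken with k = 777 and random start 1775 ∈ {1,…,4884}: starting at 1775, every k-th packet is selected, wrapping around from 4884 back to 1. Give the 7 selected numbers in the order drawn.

Selection 1: 1775
Selection 2: 1775 + 777 = 2552
Selection 3: 2552 + 777 = 3329
Selection 4: 3329 + 777 = 4106
Selection 5: 4106 + 777 = 4883
Selection 6: 4883 + 777 = 5660 → 5660 − 4884 = 776
Selection 7: 776 + 777 = 1553

1775, 2552, 3329, 4106, 4883, 776, 1553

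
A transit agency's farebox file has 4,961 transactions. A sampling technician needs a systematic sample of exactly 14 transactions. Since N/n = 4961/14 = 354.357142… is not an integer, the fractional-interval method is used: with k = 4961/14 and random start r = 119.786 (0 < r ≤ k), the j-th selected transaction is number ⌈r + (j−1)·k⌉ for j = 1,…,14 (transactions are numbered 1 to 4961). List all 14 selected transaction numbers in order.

120, 475, 829, 1183, 1538, 1892, 2246, 2601, 2955, 3310, 3664, 4018, 4373, 4727

j=1: r + 0k = 119.786 → ⌈·⌉ = 120
j=2: r + 1k = 474.143142… → ⌈·⌉ = 475
j=3: r + 2k = 828.500285… → ⌈·⌉ = 829
j=4: r + 3k = 1182.857428… → ⌈·⌉ = 1183
j=5: r + 4k = 1537.214571… → ⌈·⌉ = 1538
j=6: r + 5k = 1891.571714… → ⌈·⌉ = 1892
j=7: r + 6k = 2245.928857… → ⌈·⌉ = 2246
j=8: r + 7k = 2600.286 → ⌈·⌉ = 2601
j=9: r + 8k = 2954.643142… → ⌈·⌉ = 2955
j=10: r + 9k = 3309.000285… → ⌈·⌉ = 3310
j=11: r + 10k = 3663.357428… → ⌈·⌉ = 3664
j=12: r + 11k = 4017.714571… → ⌈·⌉ = 4018
j=13: r + 12k = 4372.071714… → ⌈·⌉ = 4373
j=14: r + 13k = 4726.428857… → ⌈·⌉ = 4727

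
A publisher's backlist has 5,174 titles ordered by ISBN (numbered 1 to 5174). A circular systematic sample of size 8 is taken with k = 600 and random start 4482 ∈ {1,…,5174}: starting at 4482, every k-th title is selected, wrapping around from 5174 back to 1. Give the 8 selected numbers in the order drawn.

4482, 5082, 508, 1108, 1708, 2308, 2908, 3508

Selection 1: 4482
Selection 2: 4482 + 600 = 5082
Selection 3: 5082 + 600 = 5682 → 5682 − 5174 = 508
Selection 4: 508 + 600 = 1108
Selection 5: 1108 + 600 = 1708
Selection 6: 1708 + 600 = 2308
Selection 7: 2308 + 600 = 2908
Selection 8: 2908 + 600 = 3508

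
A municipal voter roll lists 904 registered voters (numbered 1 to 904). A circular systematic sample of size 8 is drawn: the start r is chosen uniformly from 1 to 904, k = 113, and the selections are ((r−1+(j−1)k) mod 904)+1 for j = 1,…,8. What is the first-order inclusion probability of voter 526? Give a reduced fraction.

1/113

For each position j, as r ranges over 1…904 the j-th selection hits every voter exactly once, so voter 526 is selected for exactly 8 of the 904 starts.
Inclusion probability = 8/904 = 1/113.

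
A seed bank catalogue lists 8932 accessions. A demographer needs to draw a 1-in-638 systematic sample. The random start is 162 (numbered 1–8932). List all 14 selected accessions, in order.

accession 1: 162
accession 2: 162 + 638 = 800
accession 3: 800 + 638 = 1438
accession 4: 1438 + 638 = 2076
accession 5: 2076 + 638 = 2714
accession 6: 2714 + 638 = 3352
accession 7: 3352 + 638 = 3990
accession 8: 3990 + 638 = 4628
accession 9: 4628 + 638 = 5266
accession 10: 5266 + 638 = 5904
accession 11: 5904 + 638 = 6542
accession 12: 6542 + 638 = 7180
accession 13: 7180 + 638 = 7818
accession 14: 7818 + 638 = 8456

162, 800, 1438, 2076, 2714, 3352, 3990, 4628, 5266, 5904, 6542, 7180, 7818, 8456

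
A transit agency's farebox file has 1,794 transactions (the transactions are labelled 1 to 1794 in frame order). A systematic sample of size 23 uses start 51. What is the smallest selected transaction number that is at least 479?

519

k = 1794/23 = 78
Steps past start: ⌈(479 − 51)/78⌉ = ⌈428/78⌉ = 6
Selected transaction: 51 + 6×78 = 519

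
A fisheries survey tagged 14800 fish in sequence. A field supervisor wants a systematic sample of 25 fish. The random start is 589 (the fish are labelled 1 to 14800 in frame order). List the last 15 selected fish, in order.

k = N/n = 14800/25 = 592
11th selection = 589 + 10×592 = 6509
12th: 6509 + 592 = 7101
13th: 7101 + 592 = 7693
14th: 7693 + 592 = 8285
15th: 8285 + 592 = 8877
16th: 8877 + 592 = 9469
17th: 9469 + 592 = 10061
18th: 10061 + 592 = 10653
19th: 10653 + 592 = 11245
20th: 11245 + 592 = 11837
21st: 11837 + 592 = 12429
22nd: 12429 + 592 = 13021
23rd: 13021 + 592 = 13613
24th: 13613 + 592 = 14205
25th: 14205 + 592 = 14797

6509, 7101, 7693, 8285, 8877, 9469, 10061, 10653, 11245, 11837, 12429, 13021, 13613, 14205, 14797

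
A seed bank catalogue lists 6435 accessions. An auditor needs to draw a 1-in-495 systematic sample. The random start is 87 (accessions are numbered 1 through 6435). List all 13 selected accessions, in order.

87, 582, 1077, 1572, 2067, 2562, 3057, 3552, 4047, 4542, 5037, 5532, 6027

accession 1: 87
accession 2: 87 + 495 = 582
accession 3: 582 + 495 = 1077
accession 4: 1077 + 495 = 1572
accession 5: 1572 + 495 = 2067
accession 6: 2067 + 495 = 2562
accession 7: 2562 + 495 = 3057
accession 8: 3057 + 495 = 3552
accession 9: 3552 + 495 = 4047
accession 10: 4047 + 495 = 4542
accession 11: 4542 + 495 = 5037
accession 12: 5037 + 495 = 5532
accession 13: 5532 + 495 = 6027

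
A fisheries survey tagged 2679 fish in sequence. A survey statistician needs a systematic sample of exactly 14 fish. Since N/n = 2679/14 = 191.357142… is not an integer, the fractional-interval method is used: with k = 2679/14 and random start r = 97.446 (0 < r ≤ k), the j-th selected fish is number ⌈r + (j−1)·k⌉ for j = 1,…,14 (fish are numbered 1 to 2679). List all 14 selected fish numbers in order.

98, 289, 481, 672, 863, 1055, 1246, 1437, 1629, 1820, 2012, 2203, 2394, 2586

j=1: r + 0k = 97.446 → ⌈·⌉ = 98
j=2: r + 1k = 288.803142… → ⌈·⌉ = 289
j=3: r + 2k = 480.160285… → ⌈·⌉ = 481
j=4: r + 3k = 671.517428… → ⌈·⌉ = 672
j=5: r + 4k = 862.874571… → ⌈·⌉ = 863
j=6: r + 5k = 1054.231714… → ⌈·⌉ = 1055
j=7: r + 6k = 1245.588857… → ⌈·⌉ = 1246
j=8: r + 7k = 1436.946 → ⌈·⌉ = 1437
j=9: r + 8k = 1628.303142… → ⌈·⌉ = 1629
j=10: r + 9k = 1819.660285… → ⌈·⌉ = 1820
j=11: r + 10k = 2011.017428… → ⌈·⌉ = 2012
j=12: r + 11k = 2202.374571… → ⌈·⌉ = 2203
j=13: r + 12k = 2393.731714… → ⌈·⌉ = 2394
j=14: r + 13k = 2585.088857… → ⌈·⌉ = 2586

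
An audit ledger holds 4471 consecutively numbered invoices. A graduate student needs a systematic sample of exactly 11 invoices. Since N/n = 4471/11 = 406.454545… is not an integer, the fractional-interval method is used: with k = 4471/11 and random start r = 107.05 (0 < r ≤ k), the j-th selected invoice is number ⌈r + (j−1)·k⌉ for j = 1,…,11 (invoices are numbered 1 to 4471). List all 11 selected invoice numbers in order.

108, 514, 920, 1327, 1733, 2140, 2546, 2953, 3359, 3766, 4172

j=1: r + 0k = 107.05 → ⌈·⌉ = 108
j=2: r + 1k = 513.504545… → ⌈·⌉ = 514
j=3: r + 2k = 919.959090… → ⌈·⌉ = 920
j=4: r + 3k = 1326.413636… → ⌈·⌉ = 1327
j=5: r + 4k = 1732.868181… → ⌈·⌉ = 1733
j=6: r + 5k = 2139.322727… → ⌈·⌉ = 2140
j=7: r + 6k = 2545.777272… → ⌈·⌉ = 2546
j=8: r + 7k = 2952.231818… → ⌈·⌉ = 2953
j=9: r + 8k = 3358.686363… → ⌈·⌉ = 3359
j=10: r + 9k = 3765.140909… → ⌈·⌉ = 3766
j=11: r + 10k = 4171.595454… → ⌈·⌉ = 4172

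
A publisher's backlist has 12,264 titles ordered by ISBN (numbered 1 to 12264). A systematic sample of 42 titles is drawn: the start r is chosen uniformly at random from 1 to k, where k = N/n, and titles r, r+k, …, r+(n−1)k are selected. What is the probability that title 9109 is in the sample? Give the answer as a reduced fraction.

k = 12264/42 = 292.
Title 9109 is selected iff r ≡ 9109 (mod 292); exactly one such r in {1,…,292}.
Inclusion probability = 1/292.

1/292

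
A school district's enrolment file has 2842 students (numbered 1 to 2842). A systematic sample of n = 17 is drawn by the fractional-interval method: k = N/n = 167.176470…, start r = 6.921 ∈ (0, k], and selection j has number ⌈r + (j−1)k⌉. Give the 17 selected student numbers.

j=1: r + 0k = 6.921 → ⌈·⌉ = 7
j=2: r + 1k = 174.097470… → ⌈·⌉ = 175
j=3: r + 2k = 341.273941… → ⌈·⌉ = 342
j=4: r + 3k = 508.450411… → ⌈·⌉ = 509
j=5: r + 4k = 675.626882… → ⌈·⌉ = 676
j=6: r + 5k = 842.803352… → ⌈·⌉ = 843
j=7: r + 6k = 1009.979823… → ⌈·⌉ = 1010
j=8: r + 7k = 1177.156294… → ⌈·⌉ = 1178
j=9: r + 8k = 1344.332764… → ⌈·⌉ = 1345
j=10: r + 9k = 1511.509235… → ⌈·⌉ = 1512
j=11: r + 10k = 1678.685705… → ⌈·⌉ = 1679
j=12: r + 11k = 1845.862176… → ⌈·⌉ = 1846
j=13: r + 12k = 2013.038647… → ⌈·⌉ = 2014
j=14: r + 13k = 2180.215117… → ⌈·⌉ = 2181
j=15: r + 14k = 2347.391588… → ⌈·⌉ = 2348
j=16: r + 15k = 2514.568058… → ⌈·⌉ = 2515
j=17: r + 16k = 2681.744529… → ⌈·⌉ = 2682

7, 175, 342, 509, 676, 843, 1010, 1178, 1345, 1512, 1679, 1846, 2014, 2181, 2348, 2515, 2682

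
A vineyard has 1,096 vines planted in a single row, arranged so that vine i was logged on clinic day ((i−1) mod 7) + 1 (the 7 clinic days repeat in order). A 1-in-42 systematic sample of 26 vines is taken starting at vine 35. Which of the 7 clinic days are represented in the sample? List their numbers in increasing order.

Consecutive selections differ by k = 42, so their clinic day numbers differ by 42 mod 7 = 0.
gcd(42, 7) = 7, so the sample visits 7/7 = 1 distinct residues mod 7.
Start 35 is clinic day 7; the clinic days hit are 7.

7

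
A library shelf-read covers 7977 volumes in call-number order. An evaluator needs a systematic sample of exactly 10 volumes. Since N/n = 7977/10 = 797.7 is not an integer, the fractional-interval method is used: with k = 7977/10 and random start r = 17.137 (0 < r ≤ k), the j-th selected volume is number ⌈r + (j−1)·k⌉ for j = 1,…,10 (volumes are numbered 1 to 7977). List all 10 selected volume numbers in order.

18, 815, 1613, 2411, 3208, 4006, 4804, 5602, 6399, 7197

j=1: r + 0k = 17.137 → ⌈·⌉ = 18
j=2: r + 1k = 814.837 → ⌈·⌉ = 815
j=3: r + 2k = 1612.537 → ⌈·⌉ = 1613
j=4: r + 3k = 2410.237 → ⌈·⌉ = 2411
j=5: r + 4k = 3207.937 → ⌈·⌉ = 3208
j=6: r + 5k = 4005.637 → ⌈·⌉ = 4006
j=7: r + 6k = 4803.337 → ⌈·⌉ = 4804
j=8: r + 7k = 5601.037 → ⌈·⌉ = 5602
j=9: r + 8k = 6398.737 → ⌈·⌉ = 6399
j=10: r + 9k = 7196.437 → ⌈·⌉ = 7197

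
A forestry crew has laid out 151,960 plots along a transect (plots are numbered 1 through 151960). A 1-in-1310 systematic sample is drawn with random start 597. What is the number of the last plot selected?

k = 1310
116th selection = r + (116−1)·k = 597 + 115×1310 = 597 + 150650 = 151247

151247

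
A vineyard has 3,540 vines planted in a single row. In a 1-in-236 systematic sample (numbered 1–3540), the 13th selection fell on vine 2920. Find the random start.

k = 236
r = 2920 − (13−1)×236 = 2920 − 2832 = 88

88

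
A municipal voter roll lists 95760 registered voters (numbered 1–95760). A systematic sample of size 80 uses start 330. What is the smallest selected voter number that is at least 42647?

k = 95760/80 = 1197
Steps past start: ⌈(42647 − 330)/1197⌉ = ⌈42317/1197⌉ = 36
Selected voter: 330 + 36×1197 = 43422

43422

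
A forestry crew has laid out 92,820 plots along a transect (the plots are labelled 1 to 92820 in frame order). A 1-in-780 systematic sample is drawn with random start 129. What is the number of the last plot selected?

k = 780
119th selection = r + (119−1)·k = 129 + 118×780 = 129 + 92040 = 92169

92169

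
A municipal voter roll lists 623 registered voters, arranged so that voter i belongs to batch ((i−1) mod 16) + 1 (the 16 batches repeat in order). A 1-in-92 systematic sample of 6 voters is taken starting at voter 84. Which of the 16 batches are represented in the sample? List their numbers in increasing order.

Consecutive selections differ by k = 92, so their batch numbers differ by 92 mod 16 = 12.
gcd(92, 16) = 4, so the sample visits 16/4 = 4 distinct residues mod 16.
Start 84 is batch 4; the batches hit are 4, 8, 12, 16.

4, 8, 12, 16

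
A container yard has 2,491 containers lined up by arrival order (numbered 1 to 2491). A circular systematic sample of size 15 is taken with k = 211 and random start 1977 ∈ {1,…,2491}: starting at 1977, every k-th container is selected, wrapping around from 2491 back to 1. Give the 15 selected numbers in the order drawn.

1977, 2188, 2399, 119, 330, 541, 752, 963, 1174, 1385, 1596, 1807, 2018, 2229, 2440

Selection 1: 1977
Selection 2: 1977 + 211 = 2188
Selection 3: 2188 + 211 = 2399
Selection 4: 2399 + 211 = 2610 → 2610 − 2491 = 119
Selection 5: 119 + 211 = 330
Selection 6: 330 + 211 = 541
Selection 7: 541 + 211 = 752
Selection 8: 752 + 211 = 963
Selection 9: 963 + 211 = 1174
Selection 10: 1174 + 211 = 1385
Selection 11: 1385 + 211 = 1596
Selection 12: 1596 + 211 = 1807
Selection 13: 1807 + 211 = 2018
Selection 14: 2018 + 211 = 2229
Selection 15: 2229 + 211 = 2440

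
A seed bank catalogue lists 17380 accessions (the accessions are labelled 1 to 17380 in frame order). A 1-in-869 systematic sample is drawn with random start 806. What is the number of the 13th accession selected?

k = 869
13th selection = r + (13−1)·k = 806 + 12×869 = 806 + 10428 = 11234

11234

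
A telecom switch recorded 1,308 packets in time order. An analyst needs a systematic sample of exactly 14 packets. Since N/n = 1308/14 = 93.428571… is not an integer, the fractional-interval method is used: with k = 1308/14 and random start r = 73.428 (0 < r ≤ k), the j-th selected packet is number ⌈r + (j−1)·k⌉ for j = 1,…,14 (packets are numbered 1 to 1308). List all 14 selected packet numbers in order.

74, 167, 261, 354, 448, 541, 634, 728, 821, 915, 1008, 1102, 1195, 1288

j=1: r + 0k = 73.428 → ⌈·⌉ = 74
j=2: r + 1k = 166.856571… → ⌈·⌉ = 167
j=3: r + 2k = 260.285142… → ⌈·⌉ = 261
j=4: r + 3k = 353.713714… → ⌈·⌉ = 354
j=5: r + 4k = 447.142285… → ⌈·⌉ = 448
j=6: r + 5k = 540.570857… → ⌈·⌉ = 541
j=7: r + 6k = 633.999428… → ⌈·⌉ = 634
j=8: r + 7k = 727.428 → ⌈·⌉ = 728
j=9: r + 8k = 820.856571… → ⌈·⌉ = 821
j=10: r + 9k = 914.285142… → ⌈·⌉ = 915
j=11: r + 10k = 1007.713714… → ⌈·⌉ = 1008
j=12: r + 11k = 1101.142285… → ⌈·⌉ = 1102
j=13: r + 12k = 1194.570857… → ⌈·⌉ = 1195
j=14: r + 13k = 1287.999428… → ⌈·⌉ = 1288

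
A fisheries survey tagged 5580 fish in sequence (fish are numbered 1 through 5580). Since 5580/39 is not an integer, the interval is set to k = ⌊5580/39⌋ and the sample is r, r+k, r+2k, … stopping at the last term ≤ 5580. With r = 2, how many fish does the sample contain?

k = ⌊5580/39⌋ = 143
Achieved size = ⌊(5580 − 2)/143⌋ + 1 = ⌊5578/143⌋ + 1 = 39 + 1 = 40
(last selection: 2 + 39×143 = 5579 ≤ 5580; next would be 5722 > 5580)

40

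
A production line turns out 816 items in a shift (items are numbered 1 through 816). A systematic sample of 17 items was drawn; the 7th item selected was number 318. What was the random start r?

30

k = 816/17 = 48
r = 318 − (7−1)×48 = 318 − 288 = 30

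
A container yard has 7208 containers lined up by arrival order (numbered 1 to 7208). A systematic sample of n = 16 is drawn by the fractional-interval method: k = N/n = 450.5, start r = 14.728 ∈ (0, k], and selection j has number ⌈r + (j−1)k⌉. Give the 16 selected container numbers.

15, 466, 916, 1367, 1817, 2268, 2718, 3169, 3619, 4070, 4520, 4971, 5421, 5872, 6322, 6773

j=1: r + 0k = 14.728 → ⌈·⌉ = 15
j=2: r + 1k = 465.228 → ⌈·⌉ = 466
j=3: r + 2k = 915.728 → ⌈·⌉ = 916
j=4: r + 3k = 1366.228 → ⌈·⌉ = 1367
j=5: r + 4k = 1816.728 → ⌈·⌉ = 1817
j=6: r + 5k = 2267.228 → ⌈·⌉ = 2268
j=7: r + 6k = 2717.728 → ⌈·⌉ = 2718
j=8: r + 7k = 3168.228 → ⌈·⌉ = 3169
j=9: r + 8k = 3618.728 → ⌈·⌉ = 3619
j=10: r + 9k = 4069.228 → ⌈·⌉ = 4070
j=11: r + 10k = 4519.728 → ⌈·⌉ = 4520
j=12: r + 11k = 4970.228 → ⌈·⌉ = 4971
j=13: r + 12k = 5420.728 → ⌈·⌉ = 5421
j=14: r + 13k = 5871.228 → ⌈·⌉ = 5872
j=15: r + 14k = 6321.728 → ⌈·⌉ = 6322
j=16: r + 15k = 6772.228 → ⌈·⌉ = 6773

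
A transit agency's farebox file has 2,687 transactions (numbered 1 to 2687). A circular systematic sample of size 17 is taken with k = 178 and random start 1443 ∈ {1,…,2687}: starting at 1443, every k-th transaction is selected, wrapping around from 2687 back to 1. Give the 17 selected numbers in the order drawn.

Selection 1: 1443
Selection 2: 1443 + 178 = 1621
Selection 3: 1621 + 178 = 1799
Selection 4: 1799 + 178 = 1977
Selection 5: 1977 + 178 = 2155
Selection 6: 2155 + 178 = 2333
Selection 7: 2333 + 178 = 2511
Selection 8: 2511 + 178 = 2689 → 2689 − 2687 = 2
Selection 9: 2 + 178 = 180
Selection 10: 180 + 178 = 358
Selection 11: 358 + 178 = 536
Selection 12: 536 + 178 = 714
Selection 13: 714 + 178 = 892
Selection 14: 892 + 178 = 1070
Selection 15: 1070 + 178 = 1248
Selection 16: 1248 + 178 = 1426
Selection 17: 1426 + 178 = 1604

1443, 1621, 1799, 1977, 2155, 2333, 2511, 2, 180, 358, 536, 714, 892, 1070, 1248, 1426, 1604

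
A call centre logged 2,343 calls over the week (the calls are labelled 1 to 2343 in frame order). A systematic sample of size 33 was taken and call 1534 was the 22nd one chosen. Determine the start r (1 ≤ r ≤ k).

43

k = 2343/33 = 71
r = 1534 − (22−1)×71 = 1534 − 1491 = 43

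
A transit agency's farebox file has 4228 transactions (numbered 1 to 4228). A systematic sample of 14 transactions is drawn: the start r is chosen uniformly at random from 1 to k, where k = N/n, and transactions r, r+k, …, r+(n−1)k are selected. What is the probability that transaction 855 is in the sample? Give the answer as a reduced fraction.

k = 4228/14 = 302.
Transaction 855 is selected iff r ≡ 855 (mod 302); exactly one such r in {1,…,302}.
Inclusion probability = 1/302.

1/302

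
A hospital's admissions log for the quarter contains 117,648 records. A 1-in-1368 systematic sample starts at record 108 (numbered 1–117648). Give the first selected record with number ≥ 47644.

47988

k = 1368
Steps past start: ⌈(47644 − 108)/1368⌉ = ⌈47536/1368⌉ = 35
Selected record: 108 + 35×1368 = 47988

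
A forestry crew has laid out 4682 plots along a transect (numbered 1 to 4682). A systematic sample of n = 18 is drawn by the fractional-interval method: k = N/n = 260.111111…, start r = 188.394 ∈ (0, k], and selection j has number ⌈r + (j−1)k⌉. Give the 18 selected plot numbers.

189, 449, 709, 969, 1229, 1489, 1750, 2010, 2270, 2530, 2790, 3050, 3310, 3570, 3830, 4091, 4351, 4611

j=1: r + 0k = 188.394 → ⌈·⌉ = 189
j=2: r + 1k = 448.505111… → ⌈·⌉ = 449
j=3: r + 2k = 708.616222… → ⌈·⌉ = 709
j=4: r + 3k = 968.727333… → ⌈·⌉ = 969
j=5: r + 4k = 1228.838444… → ⌈·⌉ = 1229
j=6: r + 5k = 1488.949555… → ⌈·⌉ = 1489
j=7: r + 6k = 1749.060666… → ⌈·⌉ = 1750
j=8: r + 7k = 2009.171777… → ⌈·⌉ = 2010
j=9: r + 8k = 2269.282888… → ⌈·⌉ = 2270
j=10: r + 9k = 2529.394 → ⌈·⌉ = 2530
j=11: r + 10k = 2789.505111… → ⌈·⌉ = 2790
j=12: r + 11k = 3049.616222… → ⌈·⌉ = 3050
j=13: r + 12k = 3309.727333… → ⌈·⌉ = 3310
j=14: r + 13k = 3569.838444… → ⌈·⌉ = 3570
j=15: r + 14k = 3829.949555… → ⌈·⌉ = 3830
j=16: r + 15k = 4090.060666… → ⌈·⌉ = 4091
j=17: r + 16k = 4350.171777… → ⌈·⌉ = 4351
j=18: r + 17k = 4610.282888… → ⌈·⌉ = 4611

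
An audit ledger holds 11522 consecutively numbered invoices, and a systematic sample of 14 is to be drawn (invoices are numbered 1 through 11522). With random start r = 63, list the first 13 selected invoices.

63, 886, 1709, 2532, 3355, 4178, 5001, 5824, 6647, 7470, 8293, 9116, 9939

k = N/n = 11522/14 = 823
invoice 1: 63
invoice 2: 63 + 823 = 886
invoice 3: 886 + 823 = 1709
invoice 4: 1709 + 823 = 2532
invoice 5: 2532 + 823 = 3355
invoice 6: 3355 + 823 = 4178
invoice 7: 4178 + 823 = 5001
invoice 8: 5001 + 823 = 5824
invoice 9: 5824 + 823 = 6647
invoice 10: 6647 + 823 = 7470
invoice 11: 7470 + 823 = 8293
invoice 12: 8293 + 823 = 9116
invoice 13: 9116 + 823 = 9939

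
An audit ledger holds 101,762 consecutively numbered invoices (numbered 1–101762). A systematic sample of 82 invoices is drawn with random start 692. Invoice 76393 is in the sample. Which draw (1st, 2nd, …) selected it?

k = 101762/82 = 1241
position = (76393 − 692)/1241 + 1 = 75701/1241 + 1 = 61 + 1 = 62

62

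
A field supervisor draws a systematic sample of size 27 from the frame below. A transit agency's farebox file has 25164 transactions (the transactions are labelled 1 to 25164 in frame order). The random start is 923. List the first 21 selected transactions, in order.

923, 1855, 2787, 3719, 4651, 5583, 6515, 7447, 8379, 9311, 10243, 11175, 12107, 13039, 13971, 14903, 15835, 16767, 17699, 18631, 19563

k = N/n = 25164/27 = 932
transaction 1: 923
transaction 2: 923 + 932 = 1855
transaction 3: 1855 + 932 = 2787
transaction 4: 2787 + 932 = 3719
transaction 5: 3719 + 932 = 4651
transaction 6: 4651 + 932 = 5583
transaction 7: 5583 + 932 = 6515
transaction 8: 6515 + 932 = 7447
transaction 9: 7447 + 932 = 8379
transaction 10: 8379 + 932 = 9311
transaction 11: 9311 + 932 = 10243
transaction 12: 10243 + 932 = 11175
transaction 13: 11175 + 932 = 12107
transaction 14: 12107 + 932 = 13039
transaction 15: 13039 + 932 = 13971
transaction 16: 13971 + 932 = 14903
transaction 17: 14903 + 932 = 15835
transaction 18: 15835 + 932 = 16767
transaction 19: 16767 + 932 = 17699
transaction 20: 17699 + 932 = 18631
transaction 21: 18631 + 932 = 19563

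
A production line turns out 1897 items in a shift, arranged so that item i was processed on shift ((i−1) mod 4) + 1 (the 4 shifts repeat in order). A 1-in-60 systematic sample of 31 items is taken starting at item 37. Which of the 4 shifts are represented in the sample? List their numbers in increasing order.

Consecutive selections differ by k = 60, so their shift numbers differ by 60 mod 4 = 0.
gcd(60, 4) = 4, so the sample visits 4/4 = 1 distinct residues mod 4.
Start 37 is shift 1; the shifts hit are 1.

1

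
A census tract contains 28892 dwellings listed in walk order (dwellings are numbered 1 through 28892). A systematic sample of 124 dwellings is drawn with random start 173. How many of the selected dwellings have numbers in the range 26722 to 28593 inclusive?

8

k = 28892/124 = 233
First selection ≥ 26722: 173 + ⌈(26722−173)/233⌉·233 = 173 + 114×233 = 26735
Last selection ≤ 28593: 173 + ⌊(28593−173)/233⌋·233 = 173 + 121×233 = 28366
Count = 121 − 114 + 1 = 8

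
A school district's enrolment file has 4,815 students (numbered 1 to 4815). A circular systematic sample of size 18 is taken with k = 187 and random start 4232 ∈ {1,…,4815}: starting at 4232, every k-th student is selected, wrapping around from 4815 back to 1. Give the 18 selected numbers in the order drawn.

4232, 4419, 4606, 4793, 165, 352, 539, 726, 913, 1100, 1287, 1474, 1661, 1848, 2035, 2222, 2409, 2596

Selection 1: 4232
Selection 2: 4232 + 187 = 4419
Selection 3: 4419 + 187 = 4606
Selection 4: 4606 + 187 = 4793
Selection 5: 4793 + 187 = 4980 → 4980 − 4815 = 165
Selection 6: 165 + 187 = 352
Selection 7: 352 + 187 = 539
Selection 8: 539 + 187 = 726
Selection 9: 726 + 187 = 913
Selection 10: 913 + 187 = 1100
Selection 11: 1100 + 187 = 1287
Selection 12: 1287 + 187 = 1474
Selection 13: 1474 + 187 = 1661
Selection 14: 1661 + 187 = 1848
Selection 15: 1848 + 187 = 2035
Selection 16: 2035 + 187 = 2222
Selection 17: 2222 + 187 = 2409
Selection 18: 2409 + 187 = 2596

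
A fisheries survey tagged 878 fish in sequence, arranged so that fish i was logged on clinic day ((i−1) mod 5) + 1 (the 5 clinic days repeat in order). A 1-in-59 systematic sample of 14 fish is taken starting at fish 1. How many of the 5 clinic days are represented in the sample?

Consecutive selections differ by k = 59, so their clinic day numbers differ by 59 mod 5 = 4.
gcd(59, 5) = 1, so the sample visits 5/1 = 5 distinct residues mod 5.
Start 1 is clinic day 1; the clinic days hit are 1, 2, 3, 4, 5.

5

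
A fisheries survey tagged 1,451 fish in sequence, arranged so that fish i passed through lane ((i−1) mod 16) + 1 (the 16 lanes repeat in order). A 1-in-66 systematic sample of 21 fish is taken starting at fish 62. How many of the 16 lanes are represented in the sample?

Consecutive selections differ by k = 66, so their lane numbers differ by 66 mod 16 = 2.
gcd(66, 16) = 2, so the sample visits 16/2 = 8 distinct residues mod 16.
Start 62 is lane 14; the lanes hit are 2, 4, 6, 8, 10, 12, 14, 16.

8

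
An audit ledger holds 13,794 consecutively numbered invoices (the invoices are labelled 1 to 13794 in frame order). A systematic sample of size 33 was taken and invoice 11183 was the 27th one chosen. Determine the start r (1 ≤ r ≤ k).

k = 13794/33 = 418
r = 11183 − (27−1)×418 = 11183 − 10868 = 315

315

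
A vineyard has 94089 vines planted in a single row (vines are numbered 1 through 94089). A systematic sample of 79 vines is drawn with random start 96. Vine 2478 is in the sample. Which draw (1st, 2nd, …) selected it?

k = 94089/79 = 1191
position = (2478 − 96)/1191 + 1 = 2382/1191 + 1 = 2 + 1 = 3

3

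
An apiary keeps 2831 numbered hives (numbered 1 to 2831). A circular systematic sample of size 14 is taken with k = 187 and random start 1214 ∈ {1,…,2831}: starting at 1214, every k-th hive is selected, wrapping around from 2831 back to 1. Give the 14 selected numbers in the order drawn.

1214, 1401, 1588, 1775, 1962, 2149, 2336, 2523, 2710, 66, 253, 440, 627, 814

Selection 1: 1214
Selection 2: 1214 + 187 = 1401
Selection 3: 1401 + 187 = 1588
Selection 4: 1588 + 187 = 1775
Selection 5: 1775 + 187 = 1962
Selection 6: 1962 + 187 = 2149
Selection 7: 2149 + 187 = 2336
Selection 8: 2336 + 187 = 2523
Selection 9: 2523 + 187 = 2710
Selection 10: 2710 + 187 = 2897 → 2897 − 2831 = 66
Selection 11: 66 + 187 = 253
Selection 12: 253 + 187 = 440
Selection 13: 440 + 187 = 627
Selection 14: 627 + 187 = 814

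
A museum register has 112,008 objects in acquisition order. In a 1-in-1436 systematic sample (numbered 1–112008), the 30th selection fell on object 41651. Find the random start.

7

k = 1436
r = 41651 − (30−1)×1436 = 41651 − 41644 = 7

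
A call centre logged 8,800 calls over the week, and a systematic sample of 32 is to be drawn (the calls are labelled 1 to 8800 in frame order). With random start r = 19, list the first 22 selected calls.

k = N/n = 8800/32 = 275
call 1: 19
call 2: 19 + 275 = 294
call 3: 294 + 275 = 569
call 4: 569 + 275 = 844
call 5: 844 + 275 = 1119
call 6: 1119 + 275 = 1394
call 7: 1394 + 275 = 1669
call 8: 1669 + 275 = 1944
call 9: 1944 + 275 = 2219
call 10: 2219 + 275 = 2494
call 11: 2494 + 275 = 2769
call 12: 2769 + 275 = 3044
call 13: 3044 + 275 = 3319
call 14: 3319 + 275 = 3594
call 15: 3594 + 275 = 3869
call 16: 3869 + 275 = 4144
call 17: 4144 + 275 = 4419
call 18: 4419 + 275 = 4694
call 19: 4694 + 275 = 4969
call 20: 4969 + 275 = 5244
call 21: 5244 + 275 = 5519
call 22: 5519 + 275 = 5794

19, 294, 569, 844, 1119, 1394, 1669, 1944, 2219, 2494, 2769, 3044, 3319, 3594, 3869, 4144, 4419, 4694, 4969, 5244, 5519, 5794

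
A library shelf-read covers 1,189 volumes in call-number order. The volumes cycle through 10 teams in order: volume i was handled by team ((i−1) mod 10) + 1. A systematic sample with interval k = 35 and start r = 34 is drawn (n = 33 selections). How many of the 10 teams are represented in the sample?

Consecutive selections differ by k = 35, so their team numbers differ by 35 mod 10 = 5.
gcd(35, 10) = 5, so the sample visits 10/5 = 2 distinct residues mod 10.
Start 34 is team 4; the teams hit are 4, 9.

2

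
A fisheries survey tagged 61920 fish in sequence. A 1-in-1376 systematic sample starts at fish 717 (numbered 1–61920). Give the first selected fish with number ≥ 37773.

37869

k = 1376
Steps past start: ⌈(37773 − 717)/1376⌉ = ⌈37056/1376⌉ = 27
Selected fish: 717 + 27×1376 = 37869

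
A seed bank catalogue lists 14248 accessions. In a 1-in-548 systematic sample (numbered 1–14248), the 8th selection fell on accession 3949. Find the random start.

k = 548
r = 3949 − (8−1)×548 = 3949 − 3836 = 113

113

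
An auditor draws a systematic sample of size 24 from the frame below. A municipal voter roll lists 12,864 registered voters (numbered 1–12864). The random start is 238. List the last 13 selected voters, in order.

k = N/n = 12864/24 = 536
12th selection = 238 + 11×536 = 6134
13th: 6134 + 536 = 6670
14th: 6670 + 536 = 7206
15th: 7206 + 536 = 7742
16th: 7742 + 536 = 8278
17th: 8278 + 536 = 8814
18th: 8814 + 536 = 9350
19th: 9350 + 536 = 9886
20th: 9886 + 536 = 10422
21st: 10422 + 536 = 10958
22nd: 10958 + 536 = 11494
23rd: 11494 + 536 = 12030
24th: 12030 + 536 = 12566

6134, 6670, 7206, 7742, 8278, 8814, 9350, 9886, 10422, 10958, 11494, 12030, 12566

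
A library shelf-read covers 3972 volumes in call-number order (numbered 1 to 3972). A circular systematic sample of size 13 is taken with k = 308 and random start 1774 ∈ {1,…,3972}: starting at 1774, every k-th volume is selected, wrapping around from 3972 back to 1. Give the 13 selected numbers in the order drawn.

Selection 1: 1774
Selection 2: 1774 + 308 = 2082
Selection 3: 2082 + 308 = 2390
Selection 4: 2390 + 308 = 2698
Selection 5: 2698 + 308 = 3006
Selection 6: 3006 + 308 = 3314
Selection 7: 3314 + 308 = 3622
Selection 8: 3622 + 308 = 3930
Selection 9: 3930 + 308 = 4238 → 4238 − 3972 = 266
Selection 10: 266 + 308 = 574
Selection 11: 574 + 308 = 882
Selection 12: 882 + 308 = 1190
Selection 13: 1190 + 308 = 1498

1774, 2082, 2390, 2698, 3006, 3314, 3622, 3930, 266, 574, 882, 1190, 1498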